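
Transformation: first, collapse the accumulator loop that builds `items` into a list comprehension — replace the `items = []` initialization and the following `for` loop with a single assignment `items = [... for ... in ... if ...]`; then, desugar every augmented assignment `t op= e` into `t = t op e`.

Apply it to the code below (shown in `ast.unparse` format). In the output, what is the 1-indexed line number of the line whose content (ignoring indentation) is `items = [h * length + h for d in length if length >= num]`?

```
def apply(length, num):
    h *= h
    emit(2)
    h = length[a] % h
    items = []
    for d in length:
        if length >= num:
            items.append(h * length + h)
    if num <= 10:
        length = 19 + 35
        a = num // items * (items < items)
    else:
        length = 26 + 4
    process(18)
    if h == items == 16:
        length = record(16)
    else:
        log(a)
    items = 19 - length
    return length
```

Transformed code:
def apply(length, num):
    h = h * h
    emit(2)
    h = length[a] % h
    items = [h * length + h for d in length if length >= num]
    if num <= 10:
        length = 19 + 35
        a = num // items * (items < items)
    else:
        length = 26 + 4
    process(18)
    if h == items == 16:
        length = record(16)
    else:
        log(a)
    items = 19 - length
    return length

5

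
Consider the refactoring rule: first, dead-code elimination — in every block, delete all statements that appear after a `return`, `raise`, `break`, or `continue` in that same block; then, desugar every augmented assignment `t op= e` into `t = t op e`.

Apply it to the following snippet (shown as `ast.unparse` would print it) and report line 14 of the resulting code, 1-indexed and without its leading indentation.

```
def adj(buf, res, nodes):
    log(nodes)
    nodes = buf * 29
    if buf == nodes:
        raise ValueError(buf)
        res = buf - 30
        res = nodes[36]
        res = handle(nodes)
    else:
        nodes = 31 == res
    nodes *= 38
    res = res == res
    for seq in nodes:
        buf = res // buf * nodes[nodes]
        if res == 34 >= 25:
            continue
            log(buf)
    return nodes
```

Transformed code:
def adj(buf, res, nodes):
    log(nodes)
    nodes = buf * 29
    if buf == nodes:
        raise ValueError(buf)
    else:
        nodes = 31 == res
    nodes = nodes * 38
    res = res == res
    for seq in nodes:
        buf = res // buf * nodes[nodes]
        if res == 34 >= 25:
            continue
    return nodes

return nodes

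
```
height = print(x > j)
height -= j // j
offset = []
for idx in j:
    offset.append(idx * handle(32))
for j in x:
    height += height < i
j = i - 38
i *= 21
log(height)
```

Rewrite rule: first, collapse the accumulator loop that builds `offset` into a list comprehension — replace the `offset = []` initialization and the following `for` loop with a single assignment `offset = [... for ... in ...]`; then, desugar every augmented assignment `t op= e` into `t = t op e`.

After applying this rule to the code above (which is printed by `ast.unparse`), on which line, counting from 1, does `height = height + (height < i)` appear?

5

Transformed code:
height = print(x > j)
height = height - j // j
offset = [idx * handle(32) for idx in j]
for j in x:
    height = height + (height < i)
j = i - 38
i = i * 21
log(height)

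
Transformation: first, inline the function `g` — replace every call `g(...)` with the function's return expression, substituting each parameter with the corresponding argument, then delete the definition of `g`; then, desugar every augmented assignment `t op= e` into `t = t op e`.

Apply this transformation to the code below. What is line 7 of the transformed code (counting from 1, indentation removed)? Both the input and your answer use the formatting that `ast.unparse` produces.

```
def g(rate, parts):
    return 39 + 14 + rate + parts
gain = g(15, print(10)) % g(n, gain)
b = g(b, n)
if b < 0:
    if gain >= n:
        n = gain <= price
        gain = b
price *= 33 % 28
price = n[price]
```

price = price * (33 % 28)

Transformed code:
gain = (39 + 14 + 15 + print(10)) % (39 + 14 + n + gain)
b = 39 + 14 + b + n
if b < 0:
    if gain >= n:
        n = gain <= price
        gain = b
price = price * (33 % 28)
price = n[price]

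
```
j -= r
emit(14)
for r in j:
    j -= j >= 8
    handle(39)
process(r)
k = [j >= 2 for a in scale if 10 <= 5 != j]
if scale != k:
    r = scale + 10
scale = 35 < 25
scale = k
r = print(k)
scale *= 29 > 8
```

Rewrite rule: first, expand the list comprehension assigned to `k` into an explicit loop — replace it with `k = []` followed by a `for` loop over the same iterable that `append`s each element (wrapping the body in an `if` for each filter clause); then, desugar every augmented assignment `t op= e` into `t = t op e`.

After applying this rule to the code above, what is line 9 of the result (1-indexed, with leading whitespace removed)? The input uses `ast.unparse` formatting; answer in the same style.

Transformed code:
j = j - r
emit(14)
for r in j:
    j = j - (j >= 8)
    handle(39)
process(r)
k = []
for a in scale:
    if 10 <= 5 != j:
        k.append(j >= 2)
if scale != k:
    r = scale + 10
scale = 35 < 25
scale = k
r = print(k)
scale = scale * (29 > 8)

if 10 <= 5 != j:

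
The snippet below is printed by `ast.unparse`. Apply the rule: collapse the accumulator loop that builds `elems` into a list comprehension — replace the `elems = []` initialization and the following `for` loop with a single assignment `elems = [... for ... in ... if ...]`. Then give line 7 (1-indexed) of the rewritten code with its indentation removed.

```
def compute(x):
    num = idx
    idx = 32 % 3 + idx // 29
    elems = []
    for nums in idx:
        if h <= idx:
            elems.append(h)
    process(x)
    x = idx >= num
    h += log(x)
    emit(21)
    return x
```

h += log(x)

Transformed code:
def compute(x):
    num = idx
    idx = 32 % 3 + idx // 29
    elems = [h for nums in idx if h <= idx]
    process(x)
    x = idx >= num
    h += log(x)
    emit(21)
    return x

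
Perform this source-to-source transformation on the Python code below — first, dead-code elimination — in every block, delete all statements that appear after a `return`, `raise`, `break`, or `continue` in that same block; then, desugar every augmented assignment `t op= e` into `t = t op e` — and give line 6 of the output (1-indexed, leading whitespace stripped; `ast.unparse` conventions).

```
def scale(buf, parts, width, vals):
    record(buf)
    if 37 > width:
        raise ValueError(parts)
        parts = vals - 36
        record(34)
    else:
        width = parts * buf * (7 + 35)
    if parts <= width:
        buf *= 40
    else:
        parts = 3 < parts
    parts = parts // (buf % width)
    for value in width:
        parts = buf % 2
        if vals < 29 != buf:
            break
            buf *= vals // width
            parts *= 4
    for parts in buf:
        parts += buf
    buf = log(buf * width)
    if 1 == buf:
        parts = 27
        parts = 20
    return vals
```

width = parts * buf * (7 + 35)

Transformed code:
def scale(buf, parts, width, vals):
    record(buf)
    if 37 > width:
        raise ValueError(parts)
    else:
        width = parts * buf * (7 + 35)
    if parts <= width:
        buf = buf * 40
    else:
        parts = 3 < parts
    parts = parts // (buf % width)
    for value in width:
        parts = buf % 2
        if vals < 29 != buf:
            break
    for parts in buf:
        parts = parts + buf
    buf = log(buf * width)
    if 1 == buf:
        parts = 27
        parts = 20
    return vals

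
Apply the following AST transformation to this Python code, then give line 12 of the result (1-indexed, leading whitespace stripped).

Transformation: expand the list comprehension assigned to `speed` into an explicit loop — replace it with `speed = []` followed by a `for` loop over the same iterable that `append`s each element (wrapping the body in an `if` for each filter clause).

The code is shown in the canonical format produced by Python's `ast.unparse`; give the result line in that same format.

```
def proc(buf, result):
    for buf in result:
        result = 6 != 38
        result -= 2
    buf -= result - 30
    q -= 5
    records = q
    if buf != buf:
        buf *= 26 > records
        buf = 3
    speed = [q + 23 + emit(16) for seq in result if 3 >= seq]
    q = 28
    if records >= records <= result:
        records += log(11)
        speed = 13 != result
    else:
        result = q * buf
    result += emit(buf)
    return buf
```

for seq in result:

Transformed code:
def proc(buf, result):
    for buf in result:
        result = 6 != 38
        result -= 2
    buf -= result - 30
    q -= 5
    records = q
    if buf != buf:
        buf *= 26 > records
        buf = 3
    speed = []
    for seq in result:
        if 3 >= seq:
            speed.append(q + 23 + emit(16))
    q = 28
    if records >= records <= result:
        records += log(11)
        speed = 13 != result
    else:
        result = q * buf
    result += emit(buf)
    return buf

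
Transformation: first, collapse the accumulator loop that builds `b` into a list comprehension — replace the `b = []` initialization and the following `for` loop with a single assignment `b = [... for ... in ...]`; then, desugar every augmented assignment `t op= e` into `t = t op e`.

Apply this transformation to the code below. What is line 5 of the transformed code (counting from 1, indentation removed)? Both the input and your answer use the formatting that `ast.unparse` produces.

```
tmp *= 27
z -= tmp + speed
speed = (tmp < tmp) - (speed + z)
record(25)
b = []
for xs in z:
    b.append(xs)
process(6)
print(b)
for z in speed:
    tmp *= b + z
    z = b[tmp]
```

b = [xs for xs in z]

Transformed code:
tmp = tmp * 27
z = z - (tmp + speed)
speed = (tmp < tmp) - (speed + z)
record(25)
b = [xs for xs in z]
process(6)
print(b)
for z in speed:
    tmp = tmp * (b + z)
    z = b[tmp]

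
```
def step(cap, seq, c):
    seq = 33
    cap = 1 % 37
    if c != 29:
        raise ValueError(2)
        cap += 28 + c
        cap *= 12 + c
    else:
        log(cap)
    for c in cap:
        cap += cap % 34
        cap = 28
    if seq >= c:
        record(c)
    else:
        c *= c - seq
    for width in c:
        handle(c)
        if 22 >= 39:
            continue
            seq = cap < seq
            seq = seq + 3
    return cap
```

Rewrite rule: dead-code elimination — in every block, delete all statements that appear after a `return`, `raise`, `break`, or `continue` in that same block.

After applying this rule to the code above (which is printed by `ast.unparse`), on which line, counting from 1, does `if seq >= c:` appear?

Transformed code:
def step(cap, seq, c):
    seq = 33
    cap = 1 % 37
    if c != 29:
        raise ValueError(2)
    else:
        log(cap)
    for c in cap:
        cap += cap % 34
        cap = 28
    if seq >= c:
        record(c)
    else:
        c *= c - seq
    for width in c:
        handle(c)
        if 22 >= 39:
            continue
    return cap

11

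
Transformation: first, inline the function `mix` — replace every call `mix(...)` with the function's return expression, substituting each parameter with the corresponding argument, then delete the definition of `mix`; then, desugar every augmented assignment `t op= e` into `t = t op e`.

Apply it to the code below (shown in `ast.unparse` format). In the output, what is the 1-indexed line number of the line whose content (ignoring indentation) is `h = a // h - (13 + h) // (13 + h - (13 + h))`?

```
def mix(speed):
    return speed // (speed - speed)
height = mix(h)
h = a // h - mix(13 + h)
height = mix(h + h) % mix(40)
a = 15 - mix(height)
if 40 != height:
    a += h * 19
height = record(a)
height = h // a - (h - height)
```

2

Transformed code:
height = h // (h - h)
h = a // h - (13 + h) // (13 + h - (13 + h))
height = (h + h) // (h + h - (h + h)) % (40 // (40 - 40))
a = 15 - height // (height - height)
if 40 != height:
    a = a + h * 19
height = record(a)
height = h // a - (h - height)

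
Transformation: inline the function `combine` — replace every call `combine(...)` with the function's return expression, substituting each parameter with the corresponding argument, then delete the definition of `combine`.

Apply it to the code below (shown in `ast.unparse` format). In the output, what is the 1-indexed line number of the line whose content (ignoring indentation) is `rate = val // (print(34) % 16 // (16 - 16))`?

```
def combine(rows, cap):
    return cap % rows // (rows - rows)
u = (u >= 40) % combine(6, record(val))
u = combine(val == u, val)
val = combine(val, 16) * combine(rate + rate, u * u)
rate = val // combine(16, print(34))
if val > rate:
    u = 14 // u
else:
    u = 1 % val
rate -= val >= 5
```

4

Transformed code:
u = (u >= 40) % (record(val) % 6 // (6 - 6))
u = val % (val == u) // ((val == u) - (val == u))
val = 16 % val // (val - val) * (u * u % (rate + rate) // (rate + rate - (rate + rate)))
rate = val // (print(34) % 16 // (16 - 16))
if val > rate:
    u = 14 // u
else:
    u = 1 % val
rate -= val >= 5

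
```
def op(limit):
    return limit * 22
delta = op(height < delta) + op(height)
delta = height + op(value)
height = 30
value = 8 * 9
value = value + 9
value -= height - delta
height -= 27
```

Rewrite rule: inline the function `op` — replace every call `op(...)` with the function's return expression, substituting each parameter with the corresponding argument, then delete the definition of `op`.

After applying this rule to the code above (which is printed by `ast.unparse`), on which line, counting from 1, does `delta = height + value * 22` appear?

2

Transformed code:
delta = (height < delta) * 22 + height * 22
delta = height + value * 22
height = 30
value = 8 * 9
value = value + 9
value -= height - delta
height -= 27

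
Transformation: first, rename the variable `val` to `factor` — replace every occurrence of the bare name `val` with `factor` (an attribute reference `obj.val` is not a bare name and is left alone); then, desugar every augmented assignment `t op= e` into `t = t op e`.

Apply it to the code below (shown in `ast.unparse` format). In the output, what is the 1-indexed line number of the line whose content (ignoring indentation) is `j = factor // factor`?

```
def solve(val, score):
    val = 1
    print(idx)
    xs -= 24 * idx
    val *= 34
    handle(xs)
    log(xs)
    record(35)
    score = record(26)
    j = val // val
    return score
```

Transformed code:
def solve(factor, score):
    factor = 1
    print(idx)
    xs = xs - 24 * idx
    factor = factor * 34
    handle(xs)
    log(xs)
    record(35)
    score = record(26)
    j = factor // factor
    return score

10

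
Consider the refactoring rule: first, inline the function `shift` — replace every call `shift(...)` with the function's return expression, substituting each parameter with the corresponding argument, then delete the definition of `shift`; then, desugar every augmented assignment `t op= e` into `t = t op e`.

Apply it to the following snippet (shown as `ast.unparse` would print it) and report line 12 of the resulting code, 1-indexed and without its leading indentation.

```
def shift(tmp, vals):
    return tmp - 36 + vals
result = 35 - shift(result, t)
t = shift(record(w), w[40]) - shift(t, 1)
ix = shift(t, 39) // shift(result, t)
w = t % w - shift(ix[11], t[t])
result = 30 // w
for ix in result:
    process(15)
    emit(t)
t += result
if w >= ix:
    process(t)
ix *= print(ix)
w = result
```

ix = ix * print(ix)

Transformed code:
result = 35 - (result - 36 + t)
t = record(w) - 36 + w[40] - (t - 36 + 1)
ix = (t - 36 + 39) // (result - 36 + t)
w = t % w - (ix[11] - 36 + t[t])
result = 30 // w
for ix in result:
    process(15)
    emit(t)
t = t + result
if w >= ix:
    process(t)
ix = ix * print(ix)
w = result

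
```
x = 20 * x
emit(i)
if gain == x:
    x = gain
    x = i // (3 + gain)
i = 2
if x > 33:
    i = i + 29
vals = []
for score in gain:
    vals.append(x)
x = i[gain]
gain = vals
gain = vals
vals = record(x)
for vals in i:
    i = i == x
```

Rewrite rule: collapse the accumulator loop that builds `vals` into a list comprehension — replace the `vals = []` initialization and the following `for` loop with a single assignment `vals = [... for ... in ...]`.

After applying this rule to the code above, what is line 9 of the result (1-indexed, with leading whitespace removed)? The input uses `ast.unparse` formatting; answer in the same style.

Transformed code:
x = 20 * x
emit(i)
if gain == x:
    x = gain
    x = i // (3 + gain)
i = 2
if x > 33:
    i = i + 29
vals = [x for score in gain]
x = i[gain]
gain = vals
gain = vals
vals = record(x)
for vals in i:
    i = i == x

vals = [x for score in gain]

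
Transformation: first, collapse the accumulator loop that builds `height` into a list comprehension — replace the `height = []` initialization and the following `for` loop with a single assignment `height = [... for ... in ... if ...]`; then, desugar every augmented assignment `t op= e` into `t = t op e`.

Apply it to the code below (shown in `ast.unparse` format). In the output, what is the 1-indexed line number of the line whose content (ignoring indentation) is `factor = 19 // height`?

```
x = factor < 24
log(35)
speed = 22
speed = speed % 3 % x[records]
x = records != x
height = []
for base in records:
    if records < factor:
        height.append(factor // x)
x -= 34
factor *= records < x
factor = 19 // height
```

Transformed code:
x = factor < 24
log(35)
speed = 22
speed = speed % 3 % x[records]
x = records != x
height = [factor // x for base in records if records < factor]
x = x - 34
factor = factor * (records < x)
factor = 19 // height

9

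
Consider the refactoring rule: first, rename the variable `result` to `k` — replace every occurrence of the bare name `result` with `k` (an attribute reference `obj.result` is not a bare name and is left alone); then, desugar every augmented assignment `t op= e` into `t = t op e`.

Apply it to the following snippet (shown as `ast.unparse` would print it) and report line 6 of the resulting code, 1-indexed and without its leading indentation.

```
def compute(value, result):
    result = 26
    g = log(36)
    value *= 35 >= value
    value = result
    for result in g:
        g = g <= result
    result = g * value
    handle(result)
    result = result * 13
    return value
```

Transformed code:
def compute(value, k):
    k = 26
    g = log(36)
    value = value * (35 >= value)
    value = k
    for k in g:
        g = g <= k
    k = g * value
    handle(k)
    k = k * 13
    return value

for k in g:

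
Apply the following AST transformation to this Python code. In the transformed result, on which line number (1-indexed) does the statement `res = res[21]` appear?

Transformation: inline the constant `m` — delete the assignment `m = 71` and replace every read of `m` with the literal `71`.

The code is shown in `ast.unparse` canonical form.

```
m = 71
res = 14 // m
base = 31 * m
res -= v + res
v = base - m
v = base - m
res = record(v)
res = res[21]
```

Transformed code:
res = 14 // 71
base = 31 * 71
res -= v + res
v = base - 71
v = base - 71
res = record(v)
res = res[21]

7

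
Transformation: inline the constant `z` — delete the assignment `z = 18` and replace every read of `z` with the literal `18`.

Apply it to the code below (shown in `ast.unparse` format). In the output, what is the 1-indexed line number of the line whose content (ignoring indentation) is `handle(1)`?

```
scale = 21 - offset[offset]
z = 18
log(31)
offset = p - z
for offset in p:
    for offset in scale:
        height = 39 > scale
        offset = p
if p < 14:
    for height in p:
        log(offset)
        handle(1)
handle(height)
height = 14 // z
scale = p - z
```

Transformed code:
scale = 21 - offset[offset]
log(31)
offset = p - 18
for offset in p:
    for offset in scale:
        height = 39 > scale
        offset = p
if p < 14:
    for height in p:
        log(offset)
        handle(1)
handle(height)
height = 14 // 18
scale = p - 18

11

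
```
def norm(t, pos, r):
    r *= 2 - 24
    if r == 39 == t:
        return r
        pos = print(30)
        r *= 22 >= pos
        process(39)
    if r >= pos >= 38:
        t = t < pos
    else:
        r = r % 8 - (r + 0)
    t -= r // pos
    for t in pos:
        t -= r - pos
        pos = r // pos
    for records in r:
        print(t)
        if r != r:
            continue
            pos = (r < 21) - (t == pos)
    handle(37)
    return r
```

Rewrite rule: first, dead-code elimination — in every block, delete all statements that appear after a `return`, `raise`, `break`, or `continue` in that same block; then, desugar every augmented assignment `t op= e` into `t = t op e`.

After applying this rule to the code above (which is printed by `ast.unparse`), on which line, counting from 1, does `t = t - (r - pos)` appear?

11

Transformed code:
def norm(t, pos, r):
    r = r * (2 - 24)
    if r == 39 == t:
        return r
    if r >= pos >= 38:
        t = t < pos
    else:
        r = r % 8 - (r + 0)
    t = t - r // pos
    for t in pos:
        t = t - (r - pos)
        pos = r // pos
    for records in r:
        print(t)
        if r != r:
            continue
    handle(37)
    return r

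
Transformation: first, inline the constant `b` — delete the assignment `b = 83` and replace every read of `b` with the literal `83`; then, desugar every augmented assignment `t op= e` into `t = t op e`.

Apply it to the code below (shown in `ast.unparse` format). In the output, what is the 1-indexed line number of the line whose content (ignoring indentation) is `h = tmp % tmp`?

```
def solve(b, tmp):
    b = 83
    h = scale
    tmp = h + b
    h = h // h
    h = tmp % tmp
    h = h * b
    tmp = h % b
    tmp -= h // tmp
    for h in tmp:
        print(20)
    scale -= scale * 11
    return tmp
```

Transformed code:
def solve(b, tmp):
    h = scale
    tmp = h + 83
    h = h // h
    h = tmp % tmp
    h = h * 83
    tmp = h % 83
    tmp = tmp - h // tmp
    for h in tmp:
        print(20)
    scale = scale - scale * 11
    return tmp

5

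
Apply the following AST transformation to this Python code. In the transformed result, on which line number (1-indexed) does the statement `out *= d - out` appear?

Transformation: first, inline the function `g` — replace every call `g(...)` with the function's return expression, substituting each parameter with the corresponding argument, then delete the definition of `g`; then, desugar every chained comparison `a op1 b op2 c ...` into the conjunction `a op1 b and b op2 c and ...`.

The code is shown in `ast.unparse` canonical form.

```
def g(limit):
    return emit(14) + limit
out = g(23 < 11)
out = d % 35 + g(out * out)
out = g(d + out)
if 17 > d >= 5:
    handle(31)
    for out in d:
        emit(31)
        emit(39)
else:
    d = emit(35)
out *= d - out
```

11

Transformed code:
out = emit(14) + (23 < 11)
out = d % 35 + (emit(14) + out * out)
out = emit(14) + (d + out)
if 17 > d and d >= 5:
    handle(31)
    for out in d:
        emit(31)
        emit(39)
else:
    d = emit(35)
out *= d - out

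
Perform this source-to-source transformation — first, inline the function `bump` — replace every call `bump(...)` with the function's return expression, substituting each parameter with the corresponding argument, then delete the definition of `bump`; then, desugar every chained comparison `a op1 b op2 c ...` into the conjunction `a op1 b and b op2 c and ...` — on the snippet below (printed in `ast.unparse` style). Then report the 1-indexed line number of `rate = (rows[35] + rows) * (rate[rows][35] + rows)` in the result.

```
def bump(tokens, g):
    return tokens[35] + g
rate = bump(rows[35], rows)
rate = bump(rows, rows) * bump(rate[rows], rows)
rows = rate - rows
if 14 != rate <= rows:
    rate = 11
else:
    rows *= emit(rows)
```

2

Transformed code:
rate = rows[35][35] + rows
rate = (rows[35] + rows) * (rate[rows][35] + rows)
rows = rate - rows
if 14 != rate and rate <= rows:
    rate = 11
else:
    rows *= emit(rows)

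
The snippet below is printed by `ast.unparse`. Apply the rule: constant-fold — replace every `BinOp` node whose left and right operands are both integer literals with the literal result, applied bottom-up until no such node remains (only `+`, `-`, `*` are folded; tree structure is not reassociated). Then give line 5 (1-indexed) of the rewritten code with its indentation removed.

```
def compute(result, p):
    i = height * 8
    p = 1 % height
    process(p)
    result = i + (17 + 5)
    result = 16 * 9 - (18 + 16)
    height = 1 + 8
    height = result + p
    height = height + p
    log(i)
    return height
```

result = i + 22

Transformed code:
def compute(result, p):
    i = height * 8
    p = 1 % height
    process(p)
    result = i + 22
    result = 110
    height = 9
    height = result + p
    height = height + p
    log(i)
    return height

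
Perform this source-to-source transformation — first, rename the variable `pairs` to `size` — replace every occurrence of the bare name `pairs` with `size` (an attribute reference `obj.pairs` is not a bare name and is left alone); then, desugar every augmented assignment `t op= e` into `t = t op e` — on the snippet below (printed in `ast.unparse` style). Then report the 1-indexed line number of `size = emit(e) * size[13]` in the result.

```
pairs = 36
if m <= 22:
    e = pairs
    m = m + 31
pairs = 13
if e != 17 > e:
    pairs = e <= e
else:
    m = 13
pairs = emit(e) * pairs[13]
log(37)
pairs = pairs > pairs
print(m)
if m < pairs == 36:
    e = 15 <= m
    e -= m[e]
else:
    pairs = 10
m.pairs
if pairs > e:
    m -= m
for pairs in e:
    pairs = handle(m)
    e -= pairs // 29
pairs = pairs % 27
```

Transformed code:
size = 36
if m <= 22:
    e = size
    m = m + 31
size = 13
if e != 17 > e:
    size = e <= e
else:
    m = 13
size = emit(e) * size[13]
log(37)
size = size > size
print(m)
if m < size == 36:
    e = 15 <= m
    e = e - m[e]
else:
    size = 10
m.pairs
if size > e:
    m = m - m
for size in e:
    size = handle(m)
    e = e - size // 29
size = size % 27

10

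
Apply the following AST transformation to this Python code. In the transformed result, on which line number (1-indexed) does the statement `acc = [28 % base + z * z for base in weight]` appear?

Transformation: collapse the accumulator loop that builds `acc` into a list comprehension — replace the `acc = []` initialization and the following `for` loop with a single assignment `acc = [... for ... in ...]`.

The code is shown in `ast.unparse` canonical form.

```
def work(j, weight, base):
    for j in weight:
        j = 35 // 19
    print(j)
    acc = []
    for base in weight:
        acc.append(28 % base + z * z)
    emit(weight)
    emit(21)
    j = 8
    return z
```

Transformed code:
def work(j, weight, base):
    for j in weight:
        j = 35 // 19
    print(j)
    acc = [28 % base + z * z for base in weight]
    emit(weight)
    emit(21)
    j = 8
    return z

5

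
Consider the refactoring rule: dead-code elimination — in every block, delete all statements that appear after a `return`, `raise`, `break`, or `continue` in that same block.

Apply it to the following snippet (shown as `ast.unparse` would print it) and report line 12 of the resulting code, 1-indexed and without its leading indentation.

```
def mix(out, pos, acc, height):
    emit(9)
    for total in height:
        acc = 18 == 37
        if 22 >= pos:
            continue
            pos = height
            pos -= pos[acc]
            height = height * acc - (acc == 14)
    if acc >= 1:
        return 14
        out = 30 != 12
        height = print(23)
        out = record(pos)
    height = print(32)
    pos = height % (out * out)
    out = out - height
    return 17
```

return 17

Transformed code:
def mix(out, pos, acc, height):
    emit(9)
    for total in height:
        acc = 18 == 37
        if 22 >= pos:
            continue
    if acc >= 1:
        return 14
    height = print(32)
    pos = height % (out * out)
    out = out - height
    return 17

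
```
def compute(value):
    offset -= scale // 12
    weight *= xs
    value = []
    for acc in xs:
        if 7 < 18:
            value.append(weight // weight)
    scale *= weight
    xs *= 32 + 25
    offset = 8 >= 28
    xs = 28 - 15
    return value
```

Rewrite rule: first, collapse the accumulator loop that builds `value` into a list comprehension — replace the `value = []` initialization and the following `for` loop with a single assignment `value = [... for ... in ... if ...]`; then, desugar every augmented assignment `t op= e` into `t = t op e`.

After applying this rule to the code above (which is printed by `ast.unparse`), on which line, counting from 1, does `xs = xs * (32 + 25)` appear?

6

Transformed code:
def compute(value):
    offset = offset - scale // 12
    weight = weight * xs
    value = [weight // weight for acc in xs if 7 < 18]
    scale = scale * weight
    xs = xs * (32 + 25)
    offset = 8 >= 28
    xs = 28 - 15
    return value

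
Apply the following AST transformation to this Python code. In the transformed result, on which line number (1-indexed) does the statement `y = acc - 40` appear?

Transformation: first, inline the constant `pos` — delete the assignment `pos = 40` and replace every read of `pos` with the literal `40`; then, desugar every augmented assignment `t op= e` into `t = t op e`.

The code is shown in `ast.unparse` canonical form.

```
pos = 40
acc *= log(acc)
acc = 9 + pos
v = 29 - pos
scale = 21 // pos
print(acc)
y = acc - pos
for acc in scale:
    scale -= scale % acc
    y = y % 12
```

6

Transformed code:
acc = acc * log(acc)
acc = 9 + 40
v = 29 - 40
scale = 21 // 40
print(acc)
y = acc - 40
for acc in scale:
    scale = scale - scale % acc
    y = y % 12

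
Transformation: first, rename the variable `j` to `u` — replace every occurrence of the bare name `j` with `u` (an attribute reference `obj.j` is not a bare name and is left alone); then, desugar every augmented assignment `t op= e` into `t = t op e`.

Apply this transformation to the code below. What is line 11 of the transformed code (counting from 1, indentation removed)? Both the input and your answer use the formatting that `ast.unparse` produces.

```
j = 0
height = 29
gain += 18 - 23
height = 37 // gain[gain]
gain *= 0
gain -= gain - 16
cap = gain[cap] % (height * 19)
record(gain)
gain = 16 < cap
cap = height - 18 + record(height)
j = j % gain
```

Transformed code:
u = 0
height = 29
gain = gain + (18 - 23)
height = 37 // gain[gain]
gain = gain * 0
gain = gain - (gain - 16)
cap = gain[cap] % (height * 19)
record(gain)
gain = 16 < cap
cap = height - 18 + record(height)
u = u % gain

u = u % gain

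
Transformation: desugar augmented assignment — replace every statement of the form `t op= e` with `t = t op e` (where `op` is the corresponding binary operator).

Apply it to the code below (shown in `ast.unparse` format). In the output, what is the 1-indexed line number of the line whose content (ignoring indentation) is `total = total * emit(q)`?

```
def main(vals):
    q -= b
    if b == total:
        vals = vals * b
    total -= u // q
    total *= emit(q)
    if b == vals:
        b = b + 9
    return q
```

Transformed code:
def main(vals):
    q = q - b
    if b == total:
        vals = vals * b
    total = total - u // q
    total = total * emit(q)
    if b == vals:
        b = b + 9
    return q

6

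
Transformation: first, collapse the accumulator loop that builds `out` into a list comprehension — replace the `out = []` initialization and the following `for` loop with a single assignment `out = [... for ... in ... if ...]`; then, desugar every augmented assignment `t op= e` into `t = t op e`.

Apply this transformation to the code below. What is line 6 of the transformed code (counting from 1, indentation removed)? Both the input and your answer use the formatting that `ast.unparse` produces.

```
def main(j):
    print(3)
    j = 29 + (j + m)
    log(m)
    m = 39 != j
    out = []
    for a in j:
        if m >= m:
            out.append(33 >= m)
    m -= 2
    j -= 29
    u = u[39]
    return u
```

out = [33 >= m for a in j if m >= m]

Transformed code:
def main(j):
    print(3)
    j = 29 + (j + m)
    log(m)
    m = 39 != j
    out = [33 >= m for a in j if m >= m]
    m = m - 2
    j = j - 29
    u = u[39]
    return u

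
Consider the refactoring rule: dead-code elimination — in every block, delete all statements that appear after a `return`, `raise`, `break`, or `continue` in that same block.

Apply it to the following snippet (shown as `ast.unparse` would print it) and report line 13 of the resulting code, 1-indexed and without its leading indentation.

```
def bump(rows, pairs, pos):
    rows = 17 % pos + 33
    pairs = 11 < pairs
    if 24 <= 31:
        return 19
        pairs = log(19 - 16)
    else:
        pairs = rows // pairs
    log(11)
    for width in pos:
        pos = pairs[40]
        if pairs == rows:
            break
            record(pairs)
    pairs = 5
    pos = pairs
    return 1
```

Transformed code:
def bump(rows, pairs, pos):
    rows = 17 % pos + 33
    pairs = 11 < pairs
    if 24 <= 31:
        return 19
    else:
        pairs = rows // pairs
    log(11)
    for width in pos:
        pos = pairs[40]
        if pairs == rows:
            break
    pairs = 5
    pos = pairs
    return 1

pairs = 5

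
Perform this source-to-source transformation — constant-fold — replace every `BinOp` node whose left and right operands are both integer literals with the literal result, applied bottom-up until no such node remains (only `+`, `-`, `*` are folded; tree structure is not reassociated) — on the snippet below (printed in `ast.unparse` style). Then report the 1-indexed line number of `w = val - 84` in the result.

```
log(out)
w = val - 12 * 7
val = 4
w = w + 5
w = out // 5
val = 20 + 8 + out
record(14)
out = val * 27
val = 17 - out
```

Transformed code:
log(out)
w = val - 84
val = 4
w = w + 5
w = out // 5
val = 28 + out
record(14)
out = val * 27
val = 17 - out

2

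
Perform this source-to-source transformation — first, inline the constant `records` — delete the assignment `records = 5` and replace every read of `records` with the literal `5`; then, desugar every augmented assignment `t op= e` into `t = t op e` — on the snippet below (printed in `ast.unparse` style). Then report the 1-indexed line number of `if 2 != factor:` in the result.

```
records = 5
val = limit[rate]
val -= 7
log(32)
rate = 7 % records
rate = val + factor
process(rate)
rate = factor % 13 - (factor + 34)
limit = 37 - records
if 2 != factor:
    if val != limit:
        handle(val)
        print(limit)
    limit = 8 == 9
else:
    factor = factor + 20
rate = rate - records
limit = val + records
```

9

Transformed code:
val = limit[rate]
val = val - 7
log(32)
rate = 7 % 5
rate = val + factor
process(rate)
rate = factor % 13 - (factor + 34)
limit = 37 - 5
if 2 != factor:
    if val != limit:
        handle(val)
        print(limit)
    limit = 8 == 9
else:
    factor = factor + 20
rate = rate - 5
limit = val + 5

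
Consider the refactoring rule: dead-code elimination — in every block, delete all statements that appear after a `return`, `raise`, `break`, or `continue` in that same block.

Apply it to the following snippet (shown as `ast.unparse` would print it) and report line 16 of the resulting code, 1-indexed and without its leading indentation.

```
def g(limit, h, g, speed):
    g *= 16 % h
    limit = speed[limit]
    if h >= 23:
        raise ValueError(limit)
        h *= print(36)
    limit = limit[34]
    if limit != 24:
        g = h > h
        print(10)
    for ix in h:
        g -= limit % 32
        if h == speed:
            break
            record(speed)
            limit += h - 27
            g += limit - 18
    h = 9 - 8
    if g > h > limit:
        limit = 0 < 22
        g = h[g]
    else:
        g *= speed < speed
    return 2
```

Transformed code:
def g(limit, h, g, speed):
    g *= 16 % h
    limit = speed[limit]
    if h >= 23:
        raise ValueError(limit)
    limit = limit[34]
    if limit != 24:
        g = h > h
        print(10)
    for ix in h:
        g -= limit % 32
        if h == speed:
            break
    h = 9 - 8
    if g > h > limit:
        limit = 0 < 22
        g = h[g]
    else:
        g *= speed < speed
    return 2

limit = 0 < 22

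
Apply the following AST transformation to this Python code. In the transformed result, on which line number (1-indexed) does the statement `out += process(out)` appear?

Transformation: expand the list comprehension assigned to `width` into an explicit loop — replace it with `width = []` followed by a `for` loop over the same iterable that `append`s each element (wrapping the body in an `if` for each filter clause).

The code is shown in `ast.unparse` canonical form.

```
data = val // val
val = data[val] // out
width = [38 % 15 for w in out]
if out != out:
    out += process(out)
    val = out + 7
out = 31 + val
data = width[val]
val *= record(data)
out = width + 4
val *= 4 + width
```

Transformed code:
data = val // val
val = data[val] // out
width = []
for w in out:
    width.append(38 % 15)
if out != out:
    out += process(out)
    val = out + 7
out = 31 + val
data = width[val]
val *= record(data)
out = width + 4
val *= 4 + width

7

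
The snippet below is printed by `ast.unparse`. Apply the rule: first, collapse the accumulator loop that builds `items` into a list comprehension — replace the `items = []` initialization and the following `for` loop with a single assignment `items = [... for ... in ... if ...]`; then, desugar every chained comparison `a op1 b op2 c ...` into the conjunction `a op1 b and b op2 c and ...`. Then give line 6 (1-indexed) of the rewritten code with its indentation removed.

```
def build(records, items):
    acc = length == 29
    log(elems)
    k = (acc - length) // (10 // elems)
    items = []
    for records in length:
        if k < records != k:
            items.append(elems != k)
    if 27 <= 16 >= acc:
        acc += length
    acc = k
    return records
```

Transformed code:
def build(records, items):
    acc = length == 29
    log(elems)
    k = (acc - length) // (10 // elems)
    items = [elems != k for records in length if k < records and records != k]
    if 27 <= 16 and 16 >= acc:
        acc += length
    acc = k
    return records

if 27 <= 16 and 16 >= acc:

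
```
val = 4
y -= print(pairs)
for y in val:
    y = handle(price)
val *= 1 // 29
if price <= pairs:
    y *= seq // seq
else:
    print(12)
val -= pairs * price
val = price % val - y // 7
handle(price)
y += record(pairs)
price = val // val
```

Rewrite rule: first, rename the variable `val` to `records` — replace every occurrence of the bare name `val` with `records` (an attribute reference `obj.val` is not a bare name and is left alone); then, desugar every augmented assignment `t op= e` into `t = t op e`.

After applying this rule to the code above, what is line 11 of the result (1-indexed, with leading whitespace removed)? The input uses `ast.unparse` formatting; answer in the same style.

records = price % records - y // 7

Transformed code:
records = 4
y = y - print(pairs)
for y in records:
    y = handle(price)
records = records * (1 // 29)
if price <= pairs:
    y = y * (seq // seq)
else:
    print(12)
records = records - pairs * price
records = price % records - y // 7
handle(price)
y = y + record(pairs)
price = records // records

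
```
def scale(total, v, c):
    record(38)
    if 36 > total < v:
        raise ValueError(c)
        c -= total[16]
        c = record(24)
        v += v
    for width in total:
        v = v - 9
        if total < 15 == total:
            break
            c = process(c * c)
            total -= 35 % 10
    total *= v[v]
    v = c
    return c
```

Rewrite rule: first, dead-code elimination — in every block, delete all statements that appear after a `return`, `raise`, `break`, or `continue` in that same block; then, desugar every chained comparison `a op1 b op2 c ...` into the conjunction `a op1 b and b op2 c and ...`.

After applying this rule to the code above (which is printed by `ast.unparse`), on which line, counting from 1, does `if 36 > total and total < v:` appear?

3

Transformed code:
def scale(total, v, c):
    record(38)
    if 36 > total and total < v:
        raise ValueError(c)
    for width in total:
        v = v - 9
        if total < 15 and 15 == total:
            break
    total *= v[v]
    v = c
    return c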